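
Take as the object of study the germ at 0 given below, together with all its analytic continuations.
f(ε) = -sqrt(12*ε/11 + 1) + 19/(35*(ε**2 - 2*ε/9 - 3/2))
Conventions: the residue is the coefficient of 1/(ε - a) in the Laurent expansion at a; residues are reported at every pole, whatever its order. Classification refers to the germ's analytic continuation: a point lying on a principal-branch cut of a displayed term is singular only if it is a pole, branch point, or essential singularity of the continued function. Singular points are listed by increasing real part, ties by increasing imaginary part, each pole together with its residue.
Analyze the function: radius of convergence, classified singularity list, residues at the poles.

Denominator factor (ε**2 - 2*ε/9 - 3/2): discriminant 490/81, real irrational roots 1/9 + (7/18)*sqrt(10) and 1/9 - (7/18)*sqrt(10); poles of order 1, moduli 1/9 + (7/18)*sqrt(10) and -1/9 + (7/18)*sqrt(10).
Branch term (-1)*sqrt(1 - ε/(-11/12)): its argument vanishes at ε = -11/12, a square-root branch point, modulus 11/12.
The radius of convergence is the smallest modulus among the singular points: 11/12.
The branch term is analytic at 1/9 - (7/18)*sqrt(10) and contributes nothing to the residue; only the rational part matters.
The factor ε**2 - 2*ε/9 - 3/2 splits as (ε - a)(ε - a') with a = 1/9 - (7/18)*sqrt(10), a' = 1/9 + (7/18)*sqrt(10). At the order-1 pole a set g(ε) = (ε - a)*(rational part) = [19/35] / (ε - a').
Simple pole: residue = g(a) at a = 1/9 - (7/18)*sqrt(10), which is -(171/2450)*sqrt(10).
The branch term is analytic at 1/9 + (7/18)*sqrt(10) and contributes nothing to the residue; only the rational part matters.
The factor ε**2 - 2*ε/9 - 3/2 splits as (ε - a)(ε - a') with a = 1/9 + (7/18)*sqrt(10), a' = 1/9 - (7/18)*sqrt(10). At the order-1 pole a set g(ε) = (ε - a)*(rational part) = [19/35] / (ε - a').
Simple pole: residue = g(a) at a = 1/9 + (7/18)*sqrt(10), which is (171/2450)*sqrt(10).
List the singular points by increasing real part (a conjugate pair: the negative imaginary part first).

Radius of convergence at 0: 11/12.
At 1/9 - (7/18)*sqrt(10): a pole of order 1; residue -(171/2450)*sqrt(10).
At -11/12: an algebraic (square-root) branch point.
At 1/9 + (7/18)*sqrt(10): a pole of order 1; residue (171/2450)*sqrt(10).


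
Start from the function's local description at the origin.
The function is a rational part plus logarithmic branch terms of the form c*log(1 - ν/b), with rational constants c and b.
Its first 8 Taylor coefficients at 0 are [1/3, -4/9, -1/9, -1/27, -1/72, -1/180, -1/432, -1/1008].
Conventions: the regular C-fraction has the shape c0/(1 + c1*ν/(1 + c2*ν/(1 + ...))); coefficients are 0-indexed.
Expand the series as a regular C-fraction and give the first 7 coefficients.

Taylor coefficients (read off): a_0 = 1/3, a_1 = -4/9, a_2 = -1/9, a_3 = -1/27, a_4 = -1/72, a_5 = -1/180, a_6 = -1/432.
c0 = a_0 = 1/3. Peel one level at a time: if S = 1 + c*ν/S' with S'(0) = 1, then c is the ν-coefficient of S and S' = c*ν/(S - 1).
S_1 = c0/f = 1 + (4/3)*ν + (19/9)*ν^2 + ...; c1 = 4/3.
S_2 = c1*ν/(S_1 - 1) = 1 + (-19/12)*ν + (-1/48)*ν^2 + ...; c2 = -19/12.
S_3 = c2*ν/(S_2 - 1) = 1 + (-1/76)*ν + (-9/2888)*ν^2 + ...; c3 = -1/76.
S_4 = c3*ν/(S_3 - 1) = 1 + (-9/38)*ν + (-1/60)*ν^2 + ...; c4 = -9/38.
S_5 = c4*ν/(S_4 - 1) = 1 + (-19/270)*ν + (-1843/145800)*ν^2 + ...; c5 = -19/270.
S_6 = c5*ν/(S_5 - 1) = 1 + (-97/540)*ν + ...; c6 = -97/540.

The regular C-fraction coefficients are [1/3, 4/3, -19/12, -1/76, -9/38, -19/270, -97/540].


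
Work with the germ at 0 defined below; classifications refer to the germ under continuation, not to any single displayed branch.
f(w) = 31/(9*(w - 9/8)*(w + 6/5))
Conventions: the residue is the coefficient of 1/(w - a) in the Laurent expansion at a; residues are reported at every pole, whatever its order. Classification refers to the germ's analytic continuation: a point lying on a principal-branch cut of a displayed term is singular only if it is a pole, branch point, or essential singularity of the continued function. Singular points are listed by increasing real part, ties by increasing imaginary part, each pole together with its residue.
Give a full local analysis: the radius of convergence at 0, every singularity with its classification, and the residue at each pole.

Denominator factor (w - 9/8): pole of order 1 at 9/8, modulus 9/8.
Denominator factor (w + 6/5): pole of order 1 at -6/5, modulus 6/5.
The radius of convergence is the smallest modulus among the singular points: 9/8.
At the order-1 pole -6/5 set g(w) = (w - (-6/5))*f(w) = 31/(9*(w - 9/8)).
Simple pole: residue = g(a) at a = -6/5, which is -40/27.
At the order-1 pole 9/8 set g(w) = (w - (9/8))*f(w) = 31/(9*(w + 6/5)).
Simple pole: residue = g(a) at a = 9/8, which is 40/27.
List the singular points by increasing real part (a conjugate pair: the negative imaginary part first).

Radius of convergence at 0: 9/8.
At -6/5: a pole of order 1; residue -40/27.
At 9/8: a pole of order 1; residue 40/27.


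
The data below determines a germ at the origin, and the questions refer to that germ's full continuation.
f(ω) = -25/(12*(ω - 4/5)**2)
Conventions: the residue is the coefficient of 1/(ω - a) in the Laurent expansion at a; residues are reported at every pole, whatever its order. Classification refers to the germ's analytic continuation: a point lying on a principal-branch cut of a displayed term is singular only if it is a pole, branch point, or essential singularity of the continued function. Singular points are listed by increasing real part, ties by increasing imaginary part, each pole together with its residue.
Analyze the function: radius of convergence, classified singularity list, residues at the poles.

Denominator factor (ω - 4/5)^2: pole of order 2 at 4/5, modulus 4/5.
The radius of convergence is the smallest modulus among the singular points: 4/5.
At the order-2 pole 4/5 set g(ω) = (ω - (4/5))^2*f(ω) = -25/12.
Order-2 pole: residue = g'(a); g'(4/5) = 0, so the residue is 0.

Radius of convergence at 0: 4/5.
At 4/5: a pole of order 2; residue 0.


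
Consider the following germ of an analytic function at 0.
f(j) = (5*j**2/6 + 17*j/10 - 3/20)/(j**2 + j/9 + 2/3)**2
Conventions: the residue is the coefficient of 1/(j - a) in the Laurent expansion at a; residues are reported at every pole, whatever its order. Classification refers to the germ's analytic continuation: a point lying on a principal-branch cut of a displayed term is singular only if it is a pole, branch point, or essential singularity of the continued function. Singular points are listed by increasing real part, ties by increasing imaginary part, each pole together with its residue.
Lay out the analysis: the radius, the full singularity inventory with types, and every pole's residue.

Radius of convergence at 0: (1/3)*sqrt(6).
At (-1/18) - ((1/18)*sqrt(215))*i: a pole of order 2; residue ((2268/231125)*sqrt(215))*i.
At (-1/18) + ((1/18)*sqrt(215))*i: a pole of order 2; residue -((2268/231125)*sqrt(215))*i.

Denominator factor (j**2 + j/9 + 2/3)^2: discriminant -215/81, complex-conjugate roots (-1/18) + ((1/18)*sqrt(215))*i and (-1/18) - ((1/18)*sqrt(215))*i; poles of order 2, moduli (1/3)*sqrt(6) and (1/3)*sqrt(6).
The radius of convergence is the smallest modulus among the singular points: (1/3)*sqrt(6).
The factor j**2 + j/9 + 2/3 splits as (j - a)(j - a') with a = (-1/18) - ((1/18)*sqrt(215))*i, a' = (-1/18) + ((1/18)*sqrt(215))*i. At the order-2 pole a set g(j) = (j - a)^2*f(j) = [5*j**2/6 + 17*j/10 - 3/20] / (j - a')^2.
Order-2 pole: residue = g'(a); g'((-1/18) - ((1/18)*sqrt(215))*i) = ((2268/231125)*sqrt(215))*i, so the residue is ((2268/231125)*sqrt(215))*i.
The factor j**2 + j/9 + 2/3 splits as (j - a)(j - a') with a = (-1/18) + ((1/18)*sqrt(215))*i, a' = (-1/18) - ((1/18)*sqrt(215))*i. At the order-2 pole a set g(j) = (j - a)^2*f(j) = [5*j**2/6 + 17*j/10 - 3/20] / (j - a')^2.
Order-2 pole: residue = g'(a); g'((-1/18) + ((1/18)*sqrt(215))*i) = -((2268/231125)*sqrt(215))*i, so the residue is -((2268/231125)*sqrt(215))*i.
List the singular points by increasing real part (a conjugate pair: the negative imaginary part first).


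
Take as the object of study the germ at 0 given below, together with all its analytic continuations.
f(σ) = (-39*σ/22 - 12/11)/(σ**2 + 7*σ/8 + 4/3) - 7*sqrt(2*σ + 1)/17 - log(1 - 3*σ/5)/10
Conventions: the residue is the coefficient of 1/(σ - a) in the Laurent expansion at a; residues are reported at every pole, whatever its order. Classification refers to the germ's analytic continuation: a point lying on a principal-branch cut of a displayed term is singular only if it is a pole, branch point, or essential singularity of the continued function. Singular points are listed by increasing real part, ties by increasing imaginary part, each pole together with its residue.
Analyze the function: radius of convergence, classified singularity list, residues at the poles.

Denominator factor (σ**2 + 7*σ/8 + 4/3): discriminant -877/192, complex-conjugate roots (-7/16) + ((1/48)*sqrt(2631))*i and (-7/16) - ((1/48)*sqrt(2631))*i; poles of order 1, moduli (2/3)*sqrt(3) and (2/3)*sqrt(3).
Branch term (-7/17)*sqrt(1 - σ/(-1/2)): its argument vanishes at σ = -1/2, a square-root branch point, modulus 1/2.
Branch term (-1/10)*log(1 - σ/(5/3)): its argument vanishes at σ = 5/3, a logarithmic branch point, modulus 5/3.
The radius of convergence is the smallest modulus among the singular points: 1/2.
The branch terms are analytic at (-7/16) - ((1/48)*sqrt(2631))*i and contribute nothing to the residue; only the rational part matters.
The factor σ**2 + 7*σ/8 + 4/3 splits as (σ - a)(σ - a') with a = (-7/16) - ((1/48)*sqrt(2631))*i, a' = (-7/16) + ((1/48)*sqrt(2631))*i. At the order-1 pole a set g(σ) = (σ - a)*(rational part) = [-39*σ/22 - 12/11] / (σ - a').
Simple pole: residue = g(a) at a = (-7/16) - ((1/48)*sqrt(2631))*i, which is (-39/44) - ((111/38588)*sqrt(2631))*i.
The branch terms are analytic at (-7/16) + ((1/48)*sqrt(2631))*i and contribute nothing to the residue; only the rational part matters.
The factor σ**2 + 7*σ/8 + 4/3 splits as (σ - a)(σ - a') with a = (-7/16) + ((1/48)*sqrt(2631))*i, a' = (-7/16) - ((1/48)*sqrt(2631))*i. At the order-1 pole a set g(σ) = (σ - a)*(rational part) = [-39*σ/22 - 12/11] / (σ - a').
Simple pole: residue = g(a) at a = (-7/16) + ((1/48)*sqrt(2631))*i, which is (-39/44) + ((111/38588)*sqrt(2631))*i.
List the singular points by increasing real part (a conjugate pair: the negative imaginary part first).

Radius of convergence at 0: 1/2.
At -1/2: an algebraic (square-root) branch point.
At (-7/16) - ((1/48)*sqrt(2631))*i: a pole of order 1; residue (-39/44) - ((111/38588)*sqrt(2631))*i.
At (-7/16) + ((1/48)*sqrt(2631))*i: a pole of order 1; residue (-39/44) + ((111/38588)*sqrt(2631))*i.
At 5/3: a logarithmic branch point.


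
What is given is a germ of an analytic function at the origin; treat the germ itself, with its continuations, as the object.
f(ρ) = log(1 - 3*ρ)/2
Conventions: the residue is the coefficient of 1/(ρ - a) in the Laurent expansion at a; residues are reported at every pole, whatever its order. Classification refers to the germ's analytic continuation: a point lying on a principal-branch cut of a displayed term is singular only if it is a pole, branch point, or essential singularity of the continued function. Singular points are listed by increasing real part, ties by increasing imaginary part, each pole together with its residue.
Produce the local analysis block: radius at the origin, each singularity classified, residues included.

Branch term (1/2)*log(1 - ρ/(1/3)): its argument vanishes at ρ = 1/3, a logarithmic branch point, modulus 1/3.
The radius of convergence is the smallest modulus among the singular points: 1/3.

Radius of convergence at 0: 1/3.
At 1/3: a logarithmic branch point.


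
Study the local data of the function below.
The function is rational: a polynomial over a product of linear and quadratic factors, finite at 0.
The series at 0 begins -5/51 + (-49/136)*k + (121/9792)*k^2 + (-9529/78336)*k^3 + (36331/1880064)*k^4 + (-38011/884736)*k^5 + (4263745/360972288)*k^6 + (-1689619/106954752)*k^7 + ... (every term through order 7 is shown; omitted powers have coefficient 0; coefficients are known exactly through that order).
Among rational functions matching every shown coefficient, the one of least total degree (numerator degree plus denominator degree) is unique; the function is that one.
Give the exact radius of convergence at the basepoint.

No rational of total degree below 3 reproduces all 8 coefficients; solving the [1/2] Pade equations on them gives f(k) = (19*k/17 + 5/17)/(k**2 - 3*k/8 - 3), whose expansion matches every shown term.
Denominator factor (k**2 - 3*k/8 - 3): discriminant 777/64, real irrational roots 3/16 + (1/16)*sqrt(777) and 3/16 - (1/16)*sqrt(777); poles of order 1, moduli 3/16 + (1/16)*sqrt(777) and -3/16 + (1/16)*sqrt(777).
The radius of convergence is the smallest modulus among the singular points: -3/16 + (1/16)*sqrt(777).

The radius of convergence is -3/16 + (1/16)*sqrt(777).


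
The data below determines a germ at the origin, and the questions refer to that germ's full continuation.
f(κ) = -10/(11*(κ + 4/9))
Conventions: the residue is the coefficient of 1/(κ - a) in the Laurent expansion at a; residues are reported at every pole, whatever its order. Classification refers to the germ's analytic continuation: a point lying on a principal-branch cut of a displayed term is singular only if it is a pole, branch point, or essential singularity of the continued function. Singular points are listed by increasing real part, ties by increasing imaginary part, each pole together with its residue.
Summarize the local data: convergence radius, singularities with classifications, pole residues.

Denominator factor (κ + 4/9): pole of order 1 at -4/9, modulus 4/9.
The radius of convergence is the smallest modulus among the singular points: 4/9.
At the order-1 pole -4/9 set g(κ) = (κ - (-4/9))*f(κ) = -10/11.
Simple pole: residue = g(a) at a = -4/9, which is -10/11.

Radius of convergence at 0: 4/9.
At -4/9: a pole of order 1; residue -10/11.


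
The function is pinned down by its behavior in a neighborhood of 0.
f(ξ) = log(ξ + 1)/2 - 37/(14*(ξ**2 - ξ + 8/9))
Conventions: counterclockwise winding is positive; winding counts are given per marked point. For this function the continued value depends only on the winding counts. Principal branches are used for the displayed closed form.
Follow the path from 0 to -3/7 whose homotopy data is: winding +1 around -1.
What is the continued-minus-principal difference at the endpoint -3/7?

Continued minus principal equals pi*i.

The rational part is single-valued and drops out of the difference; each branch term changes only by its own monodromy.
(1/2)*log(1 - ξ/(-1)): each positive loop around -1 adds 2*pi*i to the log, so winding +1 contributes (1/2)*(1)*2*pi*i = pi*i.
Summing the contributions at ξ = -3/7 gives pi*i.


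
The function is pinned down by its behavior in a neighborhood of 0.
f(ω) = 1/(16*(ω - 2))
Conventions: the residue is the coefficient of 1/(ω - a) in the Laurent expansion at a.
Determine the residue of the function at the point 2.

At the order-1 pole 2 set g(ω) = (ω - (2))*f(ω) = 1/16.
Simple pole: residue = g(a) at a = 2, which is 1/16.

The residue is 1/16.


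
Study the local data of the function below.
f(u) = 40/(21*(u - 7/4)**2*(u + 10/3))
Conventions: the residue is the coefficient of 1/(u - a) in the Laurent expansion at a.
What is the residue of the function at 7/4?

The residue is -1920/26047.

At the order-2 pole 7/4 set g(u) = (u - (7/4))^2*f(u) = 40/(21*(u + 10/3)).
Order-2 pole: residue = g'(a); g'(7/4) = -1920/26047, so the residue is -1920/26047.


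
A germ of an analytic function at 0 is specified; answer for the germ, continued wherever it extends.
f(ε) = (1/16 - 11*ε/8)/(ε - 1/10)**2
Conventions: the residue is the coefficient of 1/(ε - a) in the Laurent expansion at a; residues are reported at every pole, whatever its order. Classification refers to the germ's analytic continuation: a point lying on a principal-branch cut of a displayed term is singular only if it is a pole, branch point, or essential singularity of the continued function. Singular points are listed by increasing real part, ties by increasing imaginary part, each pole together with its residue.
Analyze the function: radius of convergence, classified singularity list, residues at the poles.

Radius of convergence at 0: 1/10.
At 1/10: a pole of order 2; residue -11/8.

Denominator factor (ε - 1/10)^2: pole of order 2 at 1/10, modulus 1/10.
The radius of convergence is the smallest modulus among the singular points: 1/10.
At the order-2 pole 1/10 set g(ε) = (ε - (1/10))^2*f(ε) = 1/16 - 11*ε/8.
Order-2 pole: residue = g'(a); g'(1/10) = -11/8, so the residue is -11/8.


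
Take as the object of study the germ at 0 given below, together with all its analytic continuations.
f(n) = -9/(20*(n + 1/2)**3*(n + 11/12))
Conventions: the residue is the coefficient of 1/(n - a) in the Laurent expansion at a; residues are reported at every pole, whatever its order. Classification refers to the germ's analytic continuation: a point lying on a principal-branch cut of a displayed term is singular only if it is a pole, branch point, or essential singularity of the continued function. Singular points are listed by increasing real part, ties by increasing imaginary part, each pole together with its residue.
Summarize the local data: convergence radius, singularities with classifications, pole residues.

Radius of convergence at 0: 1/2.
At -11/12: a pole of order 1; residue 3888/625.
At -1/2: a pole of order 3; residue -3888/625.

Denominator factor (n + 11/12): pole of order 1 at -11/12, modulus 11/12.
Denominator factor (n + 1/2)^3: pole of order 3 at -1/2, modulus 1/2.
The radius of convergence is the smallest modulus among the singular points: 1/2.
At the order-1 pole -11/12 set g(n) = (n - (-11/12))*f(n) = -9/(20*(n + 1/2)**3).
Simple pole: residue = g(a) at a = -11/12, which is 3888/625.
At the order-3 pole -1/2 set g(n) = (n - (-1/2))^3*f(n) = -9/(20*(n + 11/12)).
Order-3 pole: residue = g''(a)/2; g''(-1/2) = -7776/625, so the residue is -3888/625.
List the singular points by increasing real part (a conjugate pair: the negative imaginary part first).


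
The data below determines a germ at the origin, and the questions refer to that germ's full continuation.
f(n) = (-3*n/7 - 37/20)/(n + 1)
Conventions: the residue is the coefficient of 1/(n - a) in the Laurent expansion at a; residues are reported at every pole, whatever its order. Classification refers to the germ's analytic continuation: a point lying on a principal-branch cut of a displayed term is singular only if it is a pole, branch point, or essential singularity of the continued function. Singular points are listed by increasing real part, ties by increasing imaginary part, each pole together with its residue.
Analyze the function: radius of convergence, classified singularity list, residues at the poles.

Radius of convergence at 0: 1.
At -1: a pole of order 1; residue -199/140.

Denominator factor (n + 1): pole of order 1 at -1, modulus 1.
The radius of convergence is the smallest modulus among the singular points: 1.
At the order-1 pole -1 set g(n) = (n - (-1))*f(n) = -3*n/7 - 37/20.
Simple pole: residue = g(a) at a = -1, which is -199/140.


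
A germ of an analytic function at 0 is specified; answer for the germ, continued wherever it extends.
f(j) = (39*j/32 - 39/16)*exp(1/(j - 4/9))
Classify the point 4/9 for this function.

The exponent 1/(j - (4/9)) has a pole at 4/9, so exp(1/(j - (4/9))) takes every nonzero value near it: an essential singularity (not a pole of any order).

The point is an essential singularity.


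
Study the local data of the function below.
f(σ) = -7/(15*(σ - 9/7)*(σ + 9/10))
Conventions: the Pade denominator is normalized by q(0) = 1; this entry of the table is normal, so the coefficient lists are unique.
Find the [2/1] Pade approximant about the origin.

Taylor coefficients needed (expand at 0): a_0 = 98/243, a_1 = -98/729, a_2 = 7742/19683, a_3 = -14602/59049.
Write the denominator as Q(σ) = 1 + q1*σ. Requiring Q*f - P = O(σ^4) with deg P <= 2 kills the coefficients of σ^3..σ^3 in Q*f:
  σ^3: a_3 + q1*a_2 = 0, i.e. -14602/59049 + (7742/19683)*q1 = 0.
Solving this linear system: q1 = 149/237.
The numerator is Q*f truncated at degree 2: P0 = a_0 = 98/243; P1 = a_1 + q1*a_0 = 6860/57591; P2 = a_2 + q1*a_1 = 480200/1554957.

The Pade approximant has numerator coefficients [98/243, 6860/57591, 480200/1554957]; denominator coefficients [1, 149/237].


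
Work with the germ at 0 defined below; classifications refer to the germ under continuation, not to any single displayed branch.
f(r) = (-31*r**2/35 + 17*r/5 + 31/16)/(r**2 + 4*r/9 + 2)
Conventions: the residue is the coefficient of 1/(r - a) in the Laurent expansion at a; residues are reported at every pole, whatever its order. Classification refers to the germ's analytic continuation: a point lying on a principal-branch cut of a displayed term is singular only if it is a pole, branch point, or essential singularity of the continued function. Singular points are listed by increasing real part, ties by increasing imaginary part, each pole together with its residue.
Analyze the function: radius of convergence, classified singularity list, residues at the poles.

Radius of convergence at 0: sqrt(2).
At (-2/9) - ((1/9)*sqrt(158))*i: a pole of order 1; residue (239/126) + ((18571/227520)*sqrt(158))*i.
At (-2/9) + ((1/9)*sqrt(158))*i: a pole of order 1; residue (239/126) - ((18571/227520)*sqrt(158))*i.

Denominator factor (r**2 + 4*r/9 + 2): discriminant -632/81, complex-conjugate roots (-2/9) + ((1/9)*sqrt(158))*i and (-2/9) - ((1/9)*sqrt(158))*i; poles of order 1, moduli sqrt(2) and sqrt(2).
The radius of convergence is the smallest modulus among the singular points: sqrt(2).
The factor r**2 + 4*r/9 + 2 splits as (r - a)(r - a') with a = (-2/9) - ((1/9)*sqrt(158))*i, a' = (-2/9) + ((1/9)*sqrt(158))*i. At the order-1 pole a set g(r) = (r - a)*f(r) = [-31*r**2/35 + 17*r/5 + 31/16] / (r - a').
Simple pole: residue = g(a) at a = (-2/9) - ((1/9)*sqrt(158))*i, which is (239/126) + ((18571/227520)*sqrt(158))*i.
The factor r**2 + 4*r/9 + 2 splits as (r - a)(r - a') with a = (-2/9) + ((1/9)*sqrt(158))*i, a' = (-2/9) - ((1/9)*sqrt(158))*i. At the order-1 pole a set g(r) = (r - a)*f(r) = [-31*r**2/35 + 17*r/5 + 31/16] / (r - a').
Simple pole: residue = g(a) at a = (-2/9) + ((1/9)*sqrt(158))*i, which is (239/126) - ((18571/227520)*sqrt(158))*i.
List the singular points by increasing real part (a conjugate pair: the negative imaginary part first).


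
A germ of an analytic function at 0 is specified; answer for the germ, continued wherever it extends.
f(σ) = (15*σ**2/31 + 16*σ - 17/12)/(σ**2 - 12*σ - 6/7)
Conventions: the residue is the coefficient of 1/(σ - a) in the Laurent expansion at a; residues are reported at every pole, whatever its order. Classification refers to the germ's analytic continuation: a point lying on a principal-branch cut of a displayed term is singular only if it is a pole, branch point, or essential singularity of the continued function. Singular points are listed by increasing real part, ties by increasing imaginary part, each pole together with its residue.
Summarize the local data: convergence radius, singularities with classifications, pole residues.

Radius of convergence at 0: -6 + (1/7)*sqrt(1806).
At 6 - (1/7)*sqrt(1806): a pole of order 1; residue 338/31 - (338095/1343664)*sqrt(1806).
At 6 + (1/7)*sqrt(1806): a pole of order 1; residue 338/31 + (338095/1343664)*sqrt(1806).

Denominator factor (σ**2 - 12*σ - 6/7): discriminant 1032/7, real irrational roots 6 + (1/7)*sqrt(1806) and 6 - (1/7)*sqrt(1806); poles of order 1, moduli 6 + (1/7)*sqrt(1806) and -6 + (1/7)*sqrt(1806).
The radius of convergence is the smallest modulus among the singular points: -6 + (1/7)*sqrt(1806).
The factor σ**2 - 12*σ - 6/7 splits as (σ - a)(σ - a') with a = 6 - (1/7)*sqrt(1806), a' = 6 + (1/7)*sqrt(1806). At the order-1 pole a set g(σ) = (σ - a)*f(σ) = [15*σ**2/31 + 16*σ - 17/12] / (σ - a').
Simple pole: residue = g(a) at a = 6 - (1/7)*sqrt(1806), which is 338/31 - (338095/1343664)*sqrt(1806).
The factor σ**2 - 12*σ - 6/7 splits as (σ - a)(σ - a') with a = 6 + (1/7)*sqrt(1806), a' = 6 - (1/7)*sqrt(1806). At the order-1 pole a set g(σ) = (σ - a)*f(σ) = [15*σ**2/31 + 16*σ - 17/12] / (σ - a').
Simple pole: residue = g(a) at a = 6 + (1/7)*sqrt(1806), which is 338/31 + (338095/1343664)*sqrt(1806).
List the singular points by increasing real part (a conjugate pair: the negative imaginary part first).


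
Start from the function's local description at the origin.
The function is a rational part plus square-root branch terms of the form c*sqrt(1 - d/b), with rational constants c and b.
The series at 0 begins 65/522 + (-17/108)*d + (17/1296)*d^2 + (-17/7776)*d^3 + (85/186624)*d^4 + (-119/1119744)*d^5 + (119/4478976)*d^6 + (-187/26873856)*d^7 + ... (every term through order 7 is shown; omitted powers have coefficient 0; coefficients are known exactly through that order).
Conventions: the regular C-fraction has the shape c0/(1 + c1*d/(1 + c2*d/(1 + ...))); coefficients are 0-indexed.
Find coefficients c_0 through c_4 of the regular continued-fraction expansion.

Taylor coefficients (read off): a_0 = 65/522, a_1 = -17/108, a_2 = 17/1296, a_3 = -17/7776, a_4 = 85/186624.
c0 = a_0 = 65/522. Peel one level at a time: if S = 1 + c*d/S' with S'(0) = 1, then c is the d-coefficient of S and S' = c*d/(S - 1).
S_1 = c0/f = 1 + (493/390)*d + (151351/101400)*d^2 + ...; c1 = 493/390.
S_2 = c1*d/(S_1 - 1) = 1 + (-307/260)*d + (-1/144)*d^2 + ...; c2 = -307/260.
S_3 = c2*d/(S_2 - 1) = 1 + (-65/11052)*d + (123955/122146704)*d^2 + ...; c3 = -65/11052.
S_4 = c3*d/(S_3 - 1) = 1 + (1907/11052)*d + ...; c4 = 1907/11052.

The regular C-fraction coefficients are [65/522, 493/390, -307/260, -65/11052, 1907/11052].


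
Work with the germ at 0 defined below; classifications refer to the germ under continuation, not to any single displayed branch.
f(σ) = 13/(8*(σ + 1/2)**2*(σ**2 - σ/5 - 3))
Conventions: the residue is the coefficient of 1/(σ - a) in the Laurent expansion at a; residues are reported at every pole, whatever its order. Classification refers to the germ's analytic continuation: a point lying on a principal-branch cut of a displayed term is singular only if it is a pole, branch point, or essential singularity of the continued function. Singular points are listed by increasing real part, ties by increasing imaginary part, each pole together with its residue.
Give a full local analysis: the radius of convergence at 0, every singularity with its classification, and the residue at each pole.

Denominator factor (σ + 1/2)^2: pole of order 2 at -1/2, modulus 1/2.
Denominator factor (σ**2 - σ/5 - 3): discriminant 301/25, real irrational roots 1/10 + (1/10)*sqrt(301) and 1/10 - (1/10)*sqrt(301); poles of order 1, moduli 1/10 + (1/10)*sqrt(301) and -1/10 + (1/10)*sqrt(301).
The radius of convergence is the smallest modulus among the singular points: 1/2.
The factor σ**2 - σ/5 - 3 splits as (σ - a)(σ - a') with a = 1/10 - (1/10)*sqrt(301), a' = 1/10 + (1/10)*sqrt(301). At the order-1 pole a set g(σ) = (σ - a)*f(σ) = [13/(8*(σ + 1/2)**2)] / (σ - a').
Simple pole: residue = g(a) at a = 1/10 - (1/10)*sqrt(301), which is -390/2809 - (21905/1691018)*sqrt(301).
At the order-2 pole -1/2 set g(σ) = (σ - (-1/2))^2*f(σ) = 13/(8*(σ**2 - σ/5 - 3)).
Order-2 pole: residue = g'(a); g'(-1/2) = 780/2809, so the residue is 780/2809.
The factor σ**2 - σ/5 - 3 splits as (σ - a)(σ - a') with a = 1/10 + (1/10)*sqrt(301), a' = 1/10 - (1/10)*sqrt(301). At the order-1 pole a set g(σ) = (σ - a)*f(σ) = [13/(8*(σ + 1/2)**2)] / (σ - a').
Simple pole: residue = g(a) at a = 1/10 + (1/10)*sqrt(301), which is -390/2809 + (21905/1691018)*sqrt(301).
List the singular points by increasing real part (a conjugate pair: the negative imaginary part first).

Radius of convergence at 0: 1/2.
At 1/10 - (1/10)*sqrt(301): a pole of order 1; residue -390/2809 - (21905/1691018)*sqrt(301).
At -1/2: a pole of order 2; residue 780/2809.
At 1/10 + (1/10)*sqrt(301): a pole of order 1; residue -390/2809 + (21905/1691018)*sqrt(301).


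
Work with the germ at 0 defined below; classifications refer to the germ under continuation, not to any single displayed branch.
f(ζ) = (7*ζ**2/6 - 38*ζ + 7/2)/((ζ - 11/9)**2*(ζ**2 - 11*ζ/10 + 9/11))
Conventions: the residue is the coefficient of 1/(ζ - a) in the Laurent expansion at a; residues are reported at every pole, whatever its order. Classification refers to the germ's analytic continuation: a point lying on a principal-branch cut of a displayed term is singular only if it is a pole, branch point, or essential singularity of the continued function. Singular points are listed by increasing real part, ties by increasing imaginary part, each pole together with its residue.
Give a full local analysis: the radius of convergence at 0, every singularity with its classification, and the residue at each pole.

Denominator factor (ζ**2 - 11*ζ/10 + 9/11): discriminant -2269/1100, complex-conjugate roots (11/20) + ((1/220)*sqrt(24959))*i and (11/20) - ((1/220)*sqrt(24959))*i; poles of order 1, moduli (3/11)*sqrt(11) and (3/11)*sqrt(11).
Denominator factor (ζ - 11/9)^2: pole of order 2 at 11/9, modulus 11/9.
The radius of convergence is the smallest modulus among the singular points: (3/11)*sqrt(11).
The factor ζ**2 - 11*ζ/10 + 9/11 splits as (ζ - a)(ζ - a') with a = (11/20) - ((1/220)*sqrt(24959))*i, a' = (11/20) + ((1/220)*sqrt(24959))*i. At the order-1 pole a set g(ζ) = (ζ - a)*f(ζ) = [(7*ζ**2/6 - 38*ζ + 7/2)/(ζ - 11/9)**2] / (ζ - a').
Simple pole: residue = g(a) at a = (11/20) - ((1/220)*sqrt(24959))*i, which is (-848866095/74321641) + ((21102818490/168635803429)*sqrt(24959))*i.
The factor ζ**2 - 11*ζ/10 + 9/11 splits as (ζ - a)(ζ - a') with a = (11/20) + ((1/220)*sqrt(24959))*i, a' = (11/20) - ((1/220)*sqrt(24959))*i. At the order-1 pole a set g(ζ) = (ζ - a)*f(ζ) = [(7*ζ**2/6 - 38*ζ + 7/2)/(ζ - 11/9)**2] / (ζ - a').
Simple pole: residue = g(a) at a = (11/20) + ((1/220)*sqrt(24959))*i, which is (-848866095/74321641) - ((21102818490/168635803429)*sqrt(24959))*i.
At the order-2 pole 11/9 set g(ζ) = (ζ - (11/9))^2*f(ζ) = (7*ζ**2/6 - 38*ζ + 7/2)/(ζ**2 - 11*ζ/10 + 9/11).
Order-2 pole: residue = g'(a); g'(11/9) = 1697732190/74321641, so the residue is 1697732190/74321641.
List the singular points by increasing real part (a conjugate pair: the negative imaginary part first).

Radius of convergence at 0: (3/11)*sqrt(11).
At (11/20) - ((1/220)*sqrt(24959))*i: a pole of order 1; residue (-848866095/74321641) + ((21102818490/168635803429)*sqrt(24959))*i.
At (11/20) + ((1/220)*sqrt(24959))*i: a pole of order 1; residue (-848866095/74321641) - ((21102818490/168635803429)*sqrt(24959))*i.
At 11/9: a pole of order 2; residue 1697732190/74321641.


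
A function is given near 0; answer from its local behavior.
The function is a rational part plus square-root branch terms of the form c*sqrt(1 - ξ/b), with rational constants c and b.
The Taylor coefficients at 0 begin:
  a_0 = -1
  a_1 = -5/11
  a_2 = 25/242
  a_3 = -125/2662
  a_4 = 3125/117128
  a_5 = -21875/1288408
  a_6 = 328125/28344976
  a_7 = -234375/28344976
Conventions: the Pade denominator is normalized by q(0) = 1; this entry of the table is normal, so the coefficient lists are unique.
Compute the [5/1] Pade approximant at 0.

Taylor coefficients needed (read off): a_0 = -1, a_1 = -5/11, a_2 = 25/242, a_3 = -125/2662, a_4 = 3125/117128, a_5 = -21875/1288408, a_6 = 328125/28344976.
Write the denominator as Q(ξ) = 1 + q1*ξ. Requiring Q*f - P = O(ξ^7) with deg P <= 5 kills the coefficients of ξ^6..ξ^6 in Q*f:
  ξ^6: a_6 + q1*a_5 = 0, i.e. 328125/28344976 + (-21875/1288408)*q1 = 0.
Solving this linear system: q1 = 15/22.
The numerator is Q*f truncated at degree 5: P0 = a_0 = -1; P1 = a_1 + q1*a_0 = -25/22; P2 = a_2 + q1*a_1 = -25/121; P3 = a_3 + q1*a_2 = 125/5324; P4 = a_4 + q1*a_3 = -625/117128; P5 = a_5 + q1*a_4 = 3125/2576816.

The Pade approximant has numerator coefficients [-1, -25/22, -25/121, 125/5324, -625/117128, 3125/2576816]; denominator coefficients [1, 15/22].


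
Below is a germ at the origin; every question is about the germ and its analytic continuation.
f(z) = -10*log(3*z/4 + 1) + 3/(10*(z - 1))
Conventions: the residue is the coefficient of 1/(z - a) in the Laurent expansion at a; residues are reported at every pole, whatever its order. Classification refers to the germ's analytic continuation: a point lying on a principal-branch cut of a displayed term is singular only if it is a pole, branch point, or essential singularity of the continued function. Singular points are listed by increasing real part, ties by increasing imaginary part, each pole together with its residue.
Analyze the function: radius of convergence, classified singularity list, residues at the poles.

Radius of convergence at 0: 1.
At -4/3: a logarithmic branch point.
At 1: a pole of order 1; residue 3/10.

Denominator factor (z - 1): pole of order 1 at 1, modulus 1.
Branch term (-10)*log(1 - z/(-4/3)): its argument vanishes at z = -4/3, a logarithmic branch point, modulus 4/3.
The radius of convergence is the smallest modulus among the singular points: 1.
The branch term is analytic at 1 and contributes nothing to the residue; only the rational part matters.
At the order-1 pole 1 set g(z) = (z - (1))*(rational part) = 3/10.
Simple pole: residue = g(a) at a = 1, which is 3/10.
List the singular points by increasing real part (a conjugate pair: the negative imaginary part first).


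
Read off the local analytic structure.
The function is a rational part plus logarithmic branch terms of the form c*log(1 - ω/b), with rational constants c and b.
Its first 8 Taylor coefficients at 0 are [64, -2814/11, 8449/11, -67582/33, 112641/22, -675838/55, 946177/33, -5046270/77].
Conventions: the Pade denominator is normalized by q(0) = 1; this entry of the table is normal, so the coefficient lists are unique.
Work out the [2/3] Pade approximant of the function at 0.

Taylor coefficients needed (read off): a_0 = 64, a_1 = -2814/11, a_2 = 8449/11, a_3 = -67582/33, a_4 = 112641/22, a_5 = -675838/55.
Write the denominator as Q(ω) = 1 + q1*ω + q2*ω^2 + q3*ω^3. Requiring Q*f - P = O(ω^6) with deg P <= 2 kills the coefficients of ω^3..ω^5 in Q*f:
  ω^3: a_3 + q1*a_2 + q2*a_1 + q3*a_0 = 0, i.e. -67582/33 + (8449/11)*q1 + (-2814/11)*q2 + (64)*q3 = 0.
  ω^4: a_4 + q1*a_3 + q2*a_2 + q3*a_1 = 0, i.e. 112641/22 + (-67582/33)*q1 + (8449/11)*q2 + (-2814/11)*q3 = 0.
  ω^5: a_5 + q1*a_4 + q2*a_3 + q3*a_2 = 0, i.e. -675838/55 + (112641/22)*q1 + (-67582/33)*q2 + (8449/11)*q3 = 0.
Solving this linear system: q1 = 1039283463/335407495, q2 = 53566259/134162998, q3 = -7229240663/2012444970.
The numerator is Q*f truncated at degree 2: P0 = a_0 = 64; P1 = a_1 + q1*a_0 = -212181132978/3689482445; P2 = a_2 + q1*a_1 + q2*a_0 = 3590876213/3689482445.

The Pade approximant has numerator coefficients [64, -212181132978/3689482445, 3590876213/3689482445]; denominator coefficients [1, 1039283463/335407495, 53566259/134162998, -7229240663/2012444970].


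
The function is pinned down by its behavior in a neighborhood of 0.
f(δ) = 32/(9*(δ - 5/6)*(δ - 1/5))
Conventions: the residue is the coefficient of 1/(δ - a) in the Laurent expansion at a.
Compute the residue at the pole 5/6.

The residue is 320/57.

At the order-1 pole 5/6 set g(δ) = (δ - (5/6))*f(δ) = 32/(9*(δ - 1/5)).
Simple pole: residue = g(a) at a = 5/6, which is 320/57.


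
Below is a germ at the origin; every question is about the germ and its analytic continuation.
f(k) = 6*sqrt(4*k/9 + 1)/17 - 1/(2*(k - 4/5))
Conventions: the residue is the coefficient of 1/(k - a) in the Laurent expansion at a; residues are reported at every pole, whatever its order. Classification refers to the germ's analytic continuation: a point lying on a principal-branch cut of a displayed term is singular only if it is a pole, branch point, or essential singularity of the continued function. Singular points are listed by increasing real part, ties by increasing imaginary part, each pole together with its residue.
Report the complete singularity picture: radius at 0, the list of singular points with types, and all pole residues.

Denominator factor (k - 4/5): pole of order 1 at 4/5, modulus 4/5.
Branch term (6/17)*sqrt(1 - k/(-9/4)): its argument vanishes at k = -9/4, a square-root branch point, modulus 9/4.
The radius of convergence is the smallest modulus among the singular points: 4/5.
The branch term is analytic at 4/5 and contributes nothing to the residue; only the rational part matters.
At the order-1 pole 4/5 set g(k) = (k - (4/5))*(rational part) = -1/2.
Simple pole: residue = g(a) at a = 4/5, which is -1/2.
List the singular points by increasing real part (a conjugate pair: the negative imaginary part first).

Radius of convergence at 0: 4/5.
At -9/4: an algebraic (square-root) branch point.
At 4/5: a pole of order 1; residue -1/2.


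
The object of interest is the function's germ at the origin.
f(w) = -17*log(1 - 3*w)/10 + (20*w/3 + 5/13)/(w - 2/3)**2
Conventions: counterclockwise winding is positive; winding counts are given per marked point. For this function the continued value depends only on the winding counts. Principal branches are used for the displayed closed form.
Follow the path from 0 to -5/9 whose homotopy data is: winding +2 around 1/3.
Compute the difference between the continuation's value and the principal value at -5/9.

Continued minus principal equals -(34/5)*pi*i.

The rational part is single-valued and drops out of the difference; each branch term changes only by its own monodromy.
(-17/10)*log(1 - w/(1/3)): each positive loop around 1/3 adds 2*pi*i to the log, so winding +2 contributes (-17/10)*(2)*2*pi*i = -(34/5)*pi*i.
Summing the contributions at w = -5/9 gives -(34/5)*pi*i.


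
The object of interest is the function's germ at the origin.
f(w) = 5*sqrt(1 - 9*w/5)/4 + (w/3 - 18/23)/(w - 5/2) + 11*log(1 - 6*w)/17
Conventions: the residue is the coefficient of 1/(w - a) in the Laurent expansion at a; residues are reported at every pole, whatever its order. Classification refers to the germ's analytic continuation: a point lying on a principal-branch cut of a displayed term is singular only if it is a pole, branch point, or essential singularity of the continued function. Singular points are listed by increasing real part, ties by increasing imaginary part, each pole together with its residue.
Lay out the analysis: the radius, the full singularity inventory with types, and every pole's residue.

Radius of convergence at 0: 1/6.
At 1/6: a logarithmic branch point.
At 5/9: an algebraic (square-root) branch point.
At 5/2: a pole of order 1; residue 7/138.

Denominator factor (w - 5/2): pole of order 1 at 5/2, modulus 5/2.
Branch term (5/4)*sqrt(1 - w/(5/9)): its argument vanishes at w = 5/9, a square-root branch point, modulus 5/9.
Branch term (11/17)*log(1 - w/(1/6)): its argument vanishes at w = 1/6, a logarithmic branch point, modulus 1/6.
The radius of convergence is the smallest modulus among the singular points: 1/6.
The branch terms are analytic at 5/2 and contribute nothing to the residue; only the rational part matters.
At the order-1 pole 5/2 set g(w) = (w - (5/2))*(rational part) = w/3 - 18/23.
Simple pole: residue = g(a) at a = 5/2, which is 7/138.
List the singular points by increasing real part (a conjugate pair: the negative imaginary part first).


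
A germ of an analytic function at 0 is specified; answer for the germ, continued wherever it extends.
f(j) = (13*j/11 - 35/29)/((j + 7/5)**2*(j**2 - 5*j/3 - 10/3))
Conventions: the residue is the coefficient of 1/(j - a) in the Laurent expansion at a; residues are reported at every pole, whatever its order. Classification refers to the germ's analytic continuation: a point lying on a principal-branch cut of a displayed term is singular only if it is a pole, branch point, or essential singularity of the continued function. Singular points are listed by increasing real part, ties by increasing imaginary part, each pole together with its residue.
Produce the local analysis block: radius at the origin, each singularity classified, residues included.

Denominator factor (j + 7/5)^2: pole of order 2 at -7/5, modulus 7/5.
Denominator factor (j**2 - 5*j/3 - 10/3): discriminant 145/9, real irrational roots 5/6 + (1/6)*sqrt(145) and 5/6 - (1/6)*sqrt(145); poles of order 1, moduli 5/6 + (1/6)*sqrt(145) and -5/6 + (1/6)*sqrt(145).
The radius of convergence is the smallest modulus among the singular points: -5/6 + (1/6)*sqrt(145).
At the order-2 pole -7/5 set g(j) = (j - (-7/5))^2*f(j) = (13*j/11 - 35/29)/(j**2 - 5*j/3 - 10/3).
Order-2 pole: residue = g'(a); g'(-7/5) = -1741525/137808, so the residue is -1741525/137808.
The factor j**2 - 5*j/3 - 10/3 splits as (j - a)(j - a') with a = 5/6 - (1/6)*sqrt(145), a' = 5/6 + (1/6)*sqrt(145). At the order-1 pole a set g(j) = (j - a)*f(j) = [(13*j/11 - 35/29)/(j + 7/5)**2] / (j - a').
Simple pole: residue = g(a) at a = 5/6 - (1/6)*sqrt(145), which is 1741525/275616 + (4174375/7992864)*sqrt(145).
The factor j**2 - 5*j/3 - 10/3 splits as (j - a)(j - a') with a = 5/6 + (1/6)*sqrt(145), a' = 5/6 - (1/6)*sqrt(145). At the order-1 pole a set g(j) = (j - a)*f(j) = [(13*j/11 - 35/29)/(j + 7/5)**2] / (j - a').
Simple pole: residue = g(a) at a = 5/6 + (1/6)*sqrt(145), which is 1741525/275616 - (4174375/7992864)*sqrt(145).
List the singular points by increasing real part (a conjugate pair: the negative imaginary part first).

Radius of convergence at 0: -5/6 + (1/6)*sqrt(145).
At -7/5: a pole of order 2; residue -1741525/137808.
At 5/6 - (1/6)*sqrt(145): a pole of order 1; residue 1741525/275616 + (4174375/7992864)*sqrt(145).
At 5/6 + (1/6)*sqrt(145): a pole of order 1; residue 1741525/275616 - (4174375/7992864)*sqrt(145).
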